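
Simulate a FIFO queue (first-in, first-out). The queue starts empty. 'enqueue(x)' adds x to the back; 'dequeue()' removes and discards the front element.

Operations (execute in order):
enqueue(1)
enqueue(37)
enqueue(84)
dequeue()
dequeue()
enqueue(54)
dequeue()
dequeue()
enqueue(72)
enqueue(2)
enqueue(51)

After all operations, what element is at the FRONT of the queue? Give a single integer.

enqueue(1): queue = [1]
enqueue(37): queue = [1, 37]
enqueue(84): queue = [1, 37, 84]
dequeue(): queue = [37, 84]
dequeue(): queue = [84]
enqueue(54): queue = [84, 54]
dequeue(): queue = [54]
dequeue(): queue = []
enqueue(72): queue = [72]
enqueue(2): queue = [72, 2]
enqueue(51): queue = [72, 2, 51]

Answer: 72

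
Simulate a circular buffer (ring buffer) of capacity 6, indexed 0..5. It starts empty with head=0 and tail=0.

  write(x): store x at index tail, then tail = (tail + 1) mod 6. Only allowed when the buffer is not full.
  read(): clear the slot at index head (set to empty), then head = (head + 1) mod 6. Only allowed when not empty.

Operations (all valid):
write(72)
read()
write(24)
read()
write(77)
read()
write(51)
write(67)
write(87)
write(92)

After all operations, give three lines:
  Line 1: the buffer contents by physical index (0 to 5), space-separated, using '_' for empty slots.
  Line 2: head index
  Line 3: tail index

write(72): buf=[72 _ _ _ _ _], head=0, tail=1, size=1
read(): buf=[_ _ _ _ _ _], head=1, tail=1, size=0
write(24): buf=[_ 24 _ _ _ _], head=1, tail=2, size=1
read(): buf=[_ _ _ _ _ _], head=2, tail=2, size=0
write(77): buf=[_ _ 77 _ _ _], head=2, tail=3, size=1
read(): buf=[_ _ _ _ _ _], head=3, tail=3, size=0
write(51): buf=[_ _ _ 51 _ _], head=3, tail=4, size=1
write(67): buf=[_ _ _ 51 67 _], head=3, tail=5, size=2
write(87): buf=[_ _ _ 51 67 87], head=3, tail=0, size=3
write(92): buf=[92 _ _ 51 67 87], head=3, tail=1, size=4

Answer: 92 _ _ 51 67 87
3
1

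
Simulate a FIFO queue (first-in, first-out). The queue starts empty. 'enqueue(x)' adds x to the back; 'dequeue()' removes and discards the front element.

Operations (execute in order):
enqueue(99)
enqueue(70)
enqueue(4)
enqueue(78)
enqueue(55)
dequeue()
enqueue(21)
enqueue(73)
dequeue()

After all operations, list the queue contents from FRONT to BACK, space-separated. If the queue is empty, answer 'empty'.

Answer: 4 78 55 21 73

Derivation:
enqueue(99): [99]
enqueue(70): [99, 70]
enqueue(4): [99, 70, 4]
enqueue(78): [99, 70, 4, 78]
enqueue(55): [99, 70, 4, 78, 55]
dequeue(): [70, 4, 78, 55]
enqueue(21): [70, 4, 78, 55, 21]
enqueue(73): [70, 4, 78, 55, 21, 73]
dequeue(): [4, 78, 55, 21, 73]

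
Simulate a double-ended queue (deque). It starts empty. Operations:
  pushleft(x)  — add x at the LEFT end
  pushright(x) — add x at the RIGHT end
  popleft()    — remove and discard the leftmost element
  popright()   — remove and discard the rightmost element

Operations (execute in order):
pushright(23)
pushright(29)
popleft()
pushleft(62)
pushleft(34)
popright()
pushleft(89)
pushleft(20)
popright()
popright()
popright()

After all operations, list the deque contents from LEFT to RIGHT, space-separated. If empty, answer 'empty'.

pushright(23): [23]
pushright(29): [23, 29]
popleft(): [29]
pushleft(62): [62, 29]
pushleft(34): [34, 62, 29]
popright(): [34, 62]
pushleft(89): [89, 34, 62]
pushleft(20): [20, 89, 34, 62]
popright(): [20, 89, 34]
popright(): [20, 89]
popright(): [20]

Answer: 20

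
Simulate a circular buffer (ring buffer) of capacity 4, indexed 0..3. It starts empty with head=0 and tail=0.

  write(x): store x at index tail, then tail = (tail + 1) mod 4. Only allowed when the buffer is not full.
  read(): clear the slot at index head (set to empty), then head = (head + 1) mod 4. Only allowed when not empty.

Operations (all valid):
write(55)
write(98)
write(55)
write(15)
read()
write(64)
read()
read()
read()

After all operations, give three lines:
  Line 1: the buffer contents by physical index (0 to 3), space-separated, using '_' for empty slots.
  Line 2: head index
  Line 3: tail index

write(55): buf=[55 _ _ _], head=0, tail=1, size=1
write(98): buf=[55 98 _ _], head=0, tail=2, size=2
write(55): buf=[55 98 55 _], head=0, tail=3, size=3
write(15): buf=[55 98 55 15], head=0, tail=0, size=4
read(): buf=[_ 98 55 15], head=1, tail=0, size=3
write(64): buf=[64 98 55 15], head=1, tail=1, size=4
read(): buf=[64 _ 55 15], head=2, tail=1, size=3
read(): buf=[64 _ _ 15], head=3, tail=1, size=2
read(): buf=[64 _ _ _], head=0, tail=1, size=1

Answer: 64 _ _ _
0
1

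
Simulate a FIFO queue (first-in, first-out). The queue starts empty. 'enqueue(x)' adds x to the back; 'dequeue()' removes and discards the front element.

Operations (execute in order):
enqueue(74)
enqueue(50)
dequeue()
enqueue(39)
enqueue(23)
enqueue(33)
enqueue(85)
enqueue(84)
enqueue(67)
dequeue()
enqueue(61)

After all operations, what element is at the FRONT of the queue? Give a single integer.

enqueue(74): queue = [74]
enqueue(50): queue = [74, 50]
dequeue(): queue = [50]
enqueue(39): queue = [50, 39]
enqueue(23): queue = [50, 39, 23]
enqueue(33): queue = [50, 39, 23, 33]
enqueue(85): queue = [50, 39, 23, 33, 85]
enqueue(84): queue = [50, 39, 23, 33, 85, 84]
enqueue(67): queue = [50, 39, 23, 33, 85, 84, 67]
dequeue(): queue = [39, 23, 33, 85, 84, 67]
enqueue(61): queue = [39, 23, 33, 85, 84, 67, 61]

Answer: 39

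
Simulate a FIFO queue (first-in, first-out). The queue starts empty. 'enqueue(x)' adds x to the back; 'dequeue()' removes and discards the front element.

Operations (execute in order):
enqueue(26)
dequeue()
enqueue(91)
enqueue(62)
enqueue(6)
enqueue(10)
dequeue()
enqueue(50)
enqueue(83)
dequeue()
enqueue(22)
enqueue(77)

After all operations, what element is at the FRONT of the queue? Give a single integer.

enqueue(26): queue = [26]
dequeue(): queue = []
enqueue(91): queue = [91]
enqueue(62): queue = [91, 62]
enqueue(6): queue = [91, 62, 6]
enqueue(10): queue = [91, 62, 6, 10]
dequeue(): queue = [62, 6, 10]
enqueue(50): queue = [62, 6, 10, 50]
enqueue(83): queue = [62, 6, 10, 50, 83]
dequeue(): queue = [6, 10, 50, 83]
enqueue(22): queue = [6, 10, 50, 83, 22]
enqueue(77): queue = [6, 10, 50, 83, 22, 77]

Answer: 6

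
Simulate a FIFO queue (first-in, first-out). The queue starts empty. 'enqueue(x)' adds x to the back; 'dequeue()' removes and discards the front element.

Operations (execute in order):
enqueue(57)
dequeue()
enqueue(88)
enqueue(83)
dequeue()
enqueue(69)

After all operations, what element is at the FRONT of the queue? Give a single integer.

enqueue(57): queue = [57]
dequeue(): queue = []
enqueue(88): queue = [88]
enqueue(83): queue = [88, 83]
dequeue(): queue = [83]
enqueue(69): queue = [83, 69]

Answer: 83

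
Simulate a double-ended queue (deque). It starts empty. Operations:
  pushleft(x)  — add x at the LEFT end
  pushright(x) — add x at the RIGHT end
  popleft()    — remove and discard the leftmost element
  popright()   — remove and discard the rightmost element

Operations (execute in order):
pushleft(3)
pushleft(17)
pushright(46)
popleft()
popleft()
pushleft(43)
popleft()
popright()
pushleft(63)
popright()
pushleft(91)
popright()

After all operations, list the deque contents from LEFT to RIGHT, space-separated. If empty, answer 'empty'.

pushleft(3): [3]
pushleft(17): [17, 3]
pushright(46): [17, 3, 46]
popleft(): [3, 46]
popleft(): [46]
pushleft(43): [43, 46]
popleft(): [46]
popright(): []
pushleft(63): [63]
popright(): []
pushleft(91): [91]
popright(): []

Answer: empty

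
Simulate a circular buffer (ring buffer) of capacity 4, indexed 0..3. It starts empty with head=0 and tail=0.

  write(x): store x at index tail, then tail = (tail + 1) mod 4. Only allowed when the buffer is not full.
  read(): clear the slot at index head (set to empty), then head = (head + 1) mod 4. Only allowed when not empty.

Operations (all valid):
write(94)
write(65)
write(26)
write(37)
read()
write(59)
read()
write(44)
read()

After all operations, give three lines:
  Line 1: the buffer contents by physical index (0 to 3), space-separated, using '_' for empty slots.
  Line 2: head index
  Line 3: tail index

write(94): buf=[94 _ _ _], head=0, tail=1, size=1
write(65): buf=[94 65 _ _], head=0, tail=2, size=2
write(26): buf=[94 65 26 _], head=0, tail=3, size=3
write(37): buf=[94 65 26 37], head=0, tail=0, size=4
read(): buf=[_ 65 26 37], head=1, tail=0, size=3
write(59): buf=[59 65 26 37], head=1, tail=1, size=4
read(): buf=[59 _ 26 37], head=2, tail=1, size=3
write(44): buf=[59 44 26 37], head=2, tail=2, size=4
read(): buf=[59 44 _ 37], head=3, tail=2, size=3

Answer: 59 44 _ 37
3
2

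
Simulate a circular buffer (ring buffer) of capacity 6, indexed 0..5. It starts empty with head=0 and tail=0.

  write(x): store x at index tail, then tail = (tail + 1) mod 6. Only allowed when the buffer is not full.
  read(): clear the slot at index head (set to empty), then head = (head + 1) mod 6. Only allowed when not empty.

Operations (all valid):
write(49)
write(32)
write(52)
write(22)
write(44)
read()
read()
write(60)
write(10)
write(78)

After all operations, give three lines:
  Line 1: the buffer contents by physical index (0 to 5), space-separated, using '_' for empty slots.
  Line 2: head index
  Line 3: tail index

Answer: 10 78 52 22 44 60
2
2

Derivation:
write(49): buf=[49 _ _ _ _ _], head=0, tail=1, size=1
write(32): buf=[49 32 _ _ _ _], head=0, tail=2, size=2
write(52): buf=[49 32 52 _ _ _], head=0, tail=3, size=3
write(22): buf=[49 32 52 22 _ _], head=0, tail=4, size=4
write(44): buf=[49 32 52 22 44 _], head=0, tail=5, size=5
read(): buf=[_ 32 52 22 44 _], head=1, tail=5, size=4
read(): buf=[_ _ 52 22 44 _], head=2, tail=5, size=3
write(60): buf=[_ _ 52 22 44 60], head=2, tail=0, size=4
write(10): buf=[10 _ 52 22 44 60], head=2, tail=1, size=5
write(78): buf=[10 78 52 22 44 60], head=2, tail=2, size=6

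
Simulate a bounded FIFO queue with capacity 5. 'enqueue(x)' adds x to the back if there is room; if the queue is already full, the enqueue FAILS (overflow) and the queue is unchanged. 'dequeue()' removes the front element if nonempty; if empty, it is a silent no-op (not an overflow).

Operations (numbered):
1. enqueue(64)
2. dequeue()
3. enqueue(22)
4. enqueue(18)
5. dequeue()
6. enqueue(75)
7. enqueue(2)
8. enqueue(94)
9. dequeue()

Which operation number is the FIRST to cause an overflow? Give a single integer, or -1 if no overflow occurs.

1. enqueue(64): size=1
2. dequeue(): size=0
3. enqueue(22): size=1
4. enqueue(18): size=2
5. dequeue(): size=1
6. enqueue(75): size=2
7. enqueue(2): size=3
8. enqueue(94): size=4
9. dequeue(): size=3

Answer: -1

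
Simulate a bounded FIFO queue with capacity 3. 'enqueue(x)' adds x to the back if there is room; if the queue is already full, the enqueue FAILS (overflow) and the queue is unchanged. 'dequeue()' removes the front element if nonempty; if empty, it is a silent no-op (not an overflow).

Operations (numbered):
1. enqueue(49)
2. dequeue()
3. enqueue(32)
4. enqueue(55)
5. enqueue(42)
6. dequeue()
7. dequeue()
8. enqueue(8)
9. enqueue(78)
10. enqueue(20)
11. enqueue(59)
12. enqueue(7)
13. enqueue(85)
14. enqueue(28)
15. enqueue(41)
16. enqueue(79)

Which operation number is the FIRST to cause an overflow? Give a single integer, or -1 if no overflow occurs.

1. enqueue(49): size=1
2. dequeue(): size=0
3. enqueue(32): size=1
4. enqueue(55): size=2
5. enqueue(42): size=3
6. dequeue(): size=2
7. dequeue(): size=1
8. enqueue(8): size=2
9. enqueue(78): size=3
10. enqueue(20): size=3=cap → OVERFLOW (fail)
11. enqueue(59): size=3=cap → OVERFLOW (fail)
12. enqueue(7): size=3=cap → OVERFLOW (fail)
13. enqueue(85): size=3=cap → OVERFLOW (fail)
14. enqueue(28): size=3=cap → OVERFLOW (fail)
15. enqueue(41): size=3=cap → OVERFLOW (fail)
16. enqueue(79): size=3=cap → OVERFLOW (fail)

Answer: 10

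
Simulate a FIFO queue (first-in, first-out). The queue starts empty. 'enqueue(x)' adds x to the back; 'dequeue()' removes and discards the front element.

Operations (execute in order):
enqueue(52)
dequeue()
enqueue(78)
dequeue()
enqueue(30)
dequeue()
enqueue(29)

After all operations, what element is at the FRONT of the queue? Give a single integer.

Answer: 29

Derivation:
enqueue(52): queue = [52]
dequeue(): queue = []
enqueue(78): queue = [78]
dequeue(): queue = []
enqueue(30): queue = [30]
dequeue(): queue = []
enqueue(29): queue = [29]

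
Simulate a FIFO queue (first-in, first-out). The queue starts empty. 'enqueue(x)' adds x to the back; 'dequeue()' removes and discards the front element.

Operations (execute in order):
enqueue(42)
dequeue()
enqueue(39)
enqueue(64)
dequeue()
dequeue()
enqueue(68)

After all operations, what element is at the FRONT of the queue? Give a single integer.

Answer: 68

Derivation:
enqueue(42): queue = [42]
dequeue(): queue = []
enqueue(39): queue = [39]
enqueue(64): queue = [39, 64]
dequeue(): queue = [64]
dequeue(): queue = []
enqueue(68): queue = [68]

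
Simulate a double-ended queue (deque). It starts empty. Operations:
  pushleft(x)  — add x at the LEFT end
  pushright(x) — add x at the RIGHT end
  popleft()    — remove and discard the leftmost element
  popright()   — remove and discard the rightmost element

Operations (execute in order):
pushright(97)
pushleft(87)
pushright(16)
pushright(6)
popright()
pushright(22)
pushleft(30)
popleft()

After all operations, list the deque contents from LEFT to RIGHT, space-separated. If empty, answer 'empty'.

Answer: 87 97 16 22

Derivation:
pushright(97): [97]
pushleft(87): [87, 97]
pushright(16): [87, 97, 16]
pushright(6): [87, 97, 16, 6]
popright(): [87, 97, 16]
pushright(22): [87, 97, 16, 22]
pushleft(30): [30, 87, 97, 16, 22]
popleft(): [87, 97, 16, 22]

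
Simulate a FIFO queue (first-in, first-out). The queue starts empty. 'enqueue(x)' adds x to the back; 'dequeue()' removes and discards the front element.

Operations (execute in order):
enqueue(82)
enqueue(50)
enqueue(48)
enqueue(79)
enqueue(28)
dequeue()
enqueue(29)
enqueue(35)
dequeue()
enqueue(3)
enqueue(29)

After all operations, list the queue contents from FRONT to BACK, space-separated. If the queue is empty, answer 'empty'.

Answer: 48 79 28 29 35 3 29

Derivation:
enqueue(82): [82]
enqueue(50): [82, 50]
enqueue(48): [82, 50, 48]
enqueue(79): [82, 50, 48, 79]
enqueue(28): [82, 50, 48, 79, 28]
dequeue(): [50, 48, 79, 28]
enqueue(29): [50, 48, 79, 28, 29]
enqueue(35): [50, 48, 79, 28, 29, 35]
dequeue(): [48, 79, 28, 29, 35]
enqueue(3): [48, 79, 28, 29, 35, 3]
enqueue(29): [48, 79, 28, 29, 35, 3, 29]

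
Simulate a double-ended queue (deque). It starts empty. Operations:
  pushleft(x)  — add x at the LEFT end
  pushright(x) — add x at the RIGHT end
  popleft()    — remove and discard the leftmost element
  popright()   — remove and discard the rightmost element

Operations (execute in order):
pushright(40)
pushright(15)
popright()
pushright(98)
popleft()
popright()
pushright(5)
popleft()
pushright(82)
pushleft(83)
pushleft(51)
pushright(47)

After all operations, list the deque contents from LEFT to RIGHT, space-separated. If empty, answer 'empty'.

pushright(40): [40]
pushright(15): [40, 15]
popright(): [40]
pushright(98): [40, 98]
popleft(): [98]
popright(): []
pushright(5): [5]
popleft(): []
pushright(82): [82]
pushleft(83): [83, 82]
pushleft(51): [51, 83, 82]
pushright(47): [51, 83, 82, 47]

Answer: 51 83 82 47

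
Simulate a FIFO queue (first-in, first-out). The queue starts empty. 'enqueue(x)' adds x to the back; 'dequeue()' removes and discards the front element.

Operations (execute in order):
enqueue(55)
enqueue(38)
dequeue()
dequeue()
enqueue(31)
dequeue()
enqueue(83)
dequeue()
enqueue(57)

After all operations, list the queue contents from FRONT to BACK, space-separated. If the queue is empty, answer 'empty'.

Answer: 57

Derivation:
enqueue(55): [55]
enqueue(38): [55, 38]
dequeue(): [38]
dequeue(): []
enqueue(31): [31]
dequeue(): []
enqueue(83): [83]
dequeue(): []
enqueue(57): [57]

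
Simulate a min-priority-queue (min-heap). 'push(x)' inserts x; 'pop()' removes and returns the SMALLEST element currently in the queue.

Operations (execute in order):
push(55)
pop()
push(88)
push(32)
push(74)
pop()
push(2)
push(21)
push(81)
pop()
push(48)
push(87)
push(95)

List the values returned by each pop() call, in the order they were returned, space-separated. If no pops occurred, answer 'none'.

Answer: 55 32 2

Derivation:
push(55): heap contents = [55]
pop() → 55: heap contents = []
push(88): heap contents = [88]
push(32): heap contents = [32, 88]
push(74): heap contents = [32, 74, 88]
pop() → 32: heap contents = [74, 88]
push(2): heap contents = [2, 74, 88]
push(21): heap contents = [2, 21, 74, 88]
push(81): heap contents = [2, 21, 74, 81, 88]
pop() → 2: heap contents = [21, 74, 81, 88]
push(48): heap contents = [21, 48, 74, 81, 88]
push(87): heap contents = [21, 48, 74, 81, 87, 88]
push(95): heap contents = [21, 48, 74, 81, 87, 88, 95]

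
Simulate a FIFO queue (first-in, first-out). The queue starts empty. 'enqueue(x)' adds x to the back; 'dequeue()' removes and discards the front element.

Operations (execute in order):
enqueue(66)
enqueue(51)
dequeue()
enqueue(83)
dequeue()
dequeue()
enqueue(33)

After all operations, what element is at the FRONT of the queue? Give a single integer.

Answer: 33

Derivation:
enqueue(66): queue = [66]
enqueue(51): queue = [66, 51]
dequeue(): queue = [51]
enqueue(83): queue = [51, 83]
dequeue(): queue = [83]
dequeue(): queue = []
enqueue(33): queue = [33]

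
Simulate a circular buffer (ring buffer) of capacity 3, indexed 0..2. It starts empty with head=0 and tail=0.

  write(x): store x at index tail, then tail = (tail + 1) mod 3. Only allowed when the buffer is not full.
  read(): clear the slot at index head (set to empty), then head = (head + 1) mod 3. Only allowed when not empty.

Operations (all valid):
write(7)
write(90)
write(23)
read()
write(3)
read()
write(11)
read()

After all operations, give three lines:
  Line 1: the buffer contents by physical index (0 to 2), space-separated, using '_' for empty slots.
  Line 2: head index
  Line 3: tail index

Answer: 3 11 _
0
2

Derivation:
write(7): buf=[7 _ _], head=0, tail=1, size=1
write(90): buf=[7 90 _], head=0, tail=2, size=2
write(23): buf=[7 90 23], head=0, tail=0, size=3
read(): buf=[_ 90 23], head=1, tail=0, size=2
write(3): buf=[3 90 23], head=1, tail=1, size=3
read(): buf=[3 _ 23], head=2, tail=1, size=2
write(11): buf=[3 11 23], head=2, tail=2, size=3
read(): buf=[3 11 _], head=0, tail=2, size=2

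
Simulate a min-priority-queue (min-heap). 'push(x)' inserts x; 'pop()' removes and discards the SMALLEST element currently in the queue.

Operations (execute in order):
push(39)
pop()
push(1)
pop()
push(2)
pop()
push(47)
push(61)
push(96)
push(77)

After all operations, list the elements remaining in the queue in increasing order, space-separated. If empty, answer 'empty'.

push(39): heap contents = [39]
pop() → 39: heap contents = []
push(1): heap contents = [1]
pop() → 1: heap contents = []
push(2): heap contents = [2]
pop() → 2: heap contents = []
push(47): heap contents = [47]
push(61): heap contents = [47, 61]
push(96): heap contents = [47, 61, 96]
push(77): heap contents = [47, 61, 77, 96]

Answer: 47 61 77 96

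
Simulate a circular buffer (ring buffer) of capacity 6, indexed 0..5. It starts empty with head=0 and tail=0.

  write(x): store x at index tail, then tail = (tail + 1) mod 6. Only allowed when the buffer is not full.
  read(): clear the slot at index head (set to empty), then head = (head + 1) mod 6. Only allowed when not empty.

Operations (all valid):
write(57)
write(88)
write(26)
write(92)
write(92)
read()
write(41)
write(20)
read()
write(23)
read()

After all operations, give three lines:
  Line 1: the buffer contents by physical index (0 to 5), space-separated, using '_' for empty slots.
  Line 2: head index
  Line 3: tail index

Answer: 20 23 _ 92 92 41
3
2

Derivation:
write(57): buf=[57 _ _ _ _ _], head=0, tail=1, size=1
write(88): buf=[57 88 _ _ _ _], head=0, tail=2, size=2
write(26): buf=[57 88 26 _ _ _], head=0, tail=3, size=3
write(92): buf=[57 88 26 92 _ _], head=0, tail=4, size=4
write(92): buf=[57 88 26 92 92 _], head=0, tail=5, size=5
read(): buf=[_ 88 26 92 92 _], head=1, tail=5, size=4
write(41): buf=[_ 88 26 92 92 41], head=1, tail=0, size=5
write(20): buf=[20 88 26 92 92 41], head=1, tail=1, size=6
read(): buf=[20 _ 26 92 92 41], head=2, tail=1, size=5
write(23): buf=[20 23 26 92 92 41], head=2, tail=2, size=6
read(): buf=[20 23 _ 92 92 41], head=3, tail=2, size=5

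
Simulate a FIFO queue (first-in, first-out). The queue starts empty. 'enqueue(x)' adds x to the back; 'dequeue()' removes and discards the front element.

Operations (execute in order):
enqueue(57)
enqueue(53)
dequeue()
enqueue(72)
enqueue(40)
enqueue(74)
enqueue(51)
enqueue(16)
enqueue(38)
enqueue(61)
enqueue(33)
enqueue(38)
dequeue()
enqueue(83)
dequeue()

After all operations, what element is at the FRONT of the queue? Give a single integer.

enqueue(57): queue = [57]
enqueue(53): queue = [57, 53]
dequeue(): queue = [53]
enqueue(72): queue = [53, 72]
enqueue(40): queue = [53, 72, 40]
enqueue(74): queue = [53, 72, 40, 74]
enqueue(51): queue = [53, 72, 40, 74, 51]
enqueue(16): queue = [53, 72, 40, 74, 51, 16]
enqueue(38): queue = [53, 72, 40, 74, 51, 16, 38]
enqueue(61): queue = [53, 72, 40, 74, 51, 16, 38, 61]
enqueue(33): queue = [53, 72, 40, 74, 51, 16, 38, 61, 33]
enqueue(38): queue = [53, 72, 40, 74, 51, 16, 38, 61, 33, 38]
dequeue(): queue = [72, 40, 74, 51, 16, 38, 61, 33, 38]
enqueue(83): queue = [72, 40, 74, 51, 16, 38, 61, 33, 38, 83]
dequeue(): queue = [40, 74, 51, 16, 38, 61, 33, 38, 83]

Answer: 40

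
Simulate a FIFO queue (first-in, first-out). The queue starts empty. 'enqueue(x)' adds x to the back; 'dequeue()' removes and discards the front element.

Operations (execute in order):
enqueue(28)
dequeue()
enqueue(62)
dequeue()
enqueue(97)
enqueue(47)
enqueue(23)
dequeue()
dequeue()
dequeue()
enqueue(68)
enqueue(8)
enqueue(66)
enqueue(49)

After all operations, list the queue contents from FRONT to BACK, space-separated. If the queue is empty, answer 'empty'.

Answer: 68 8 66 49

Derivation:
enqueue(28): [28]
dequeue(): []
enqueue(62): [62]
dequeue(): []
enqueue(97): [97]
enqueue(47): [97, 47]
enqueue(23): [97, 47, 23]
dequeue(): [47, 23]
dequeue(): [23]
dequeue(): []
enqueue(68): [68]
enqueue(8): [68, 8]
enqueue(66): [68, 8, 66]
enqueue(49): [68, 8, 66, 49]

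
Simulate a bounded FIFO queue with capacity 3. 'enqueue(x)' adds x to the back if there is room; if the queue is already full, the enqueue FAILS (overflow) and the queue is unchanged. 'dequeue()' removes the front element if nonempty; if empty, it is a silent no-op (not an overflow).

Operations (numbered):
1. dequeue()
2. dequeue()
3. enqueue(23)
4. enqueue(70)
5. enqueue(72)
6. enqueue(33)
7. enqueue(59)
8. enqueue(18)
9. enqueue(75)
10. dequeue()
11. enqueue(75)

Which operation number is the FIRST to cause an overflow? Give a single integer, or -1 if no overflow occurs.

1. dequeue(): empty, no-op, size=0
2. dequeue(): empty, no-op, size=0
3. enqueue(23): size=1
4. enqueue(70): size=2
5. enqueue(72): size=3
6. enqueue(33): size=3=cap → OVERFLOW (fail)
7. enqueue(59): size=3=cap → OVERFLOW (fail)
8. enqueue(18): size=3=cap → OVERFLOW (fail)
9. enqueue(75): size=3=cap → OVERFLOW (fail)
10. dequeue(): size=2
11. enqueue(75): size=3

Answer: 6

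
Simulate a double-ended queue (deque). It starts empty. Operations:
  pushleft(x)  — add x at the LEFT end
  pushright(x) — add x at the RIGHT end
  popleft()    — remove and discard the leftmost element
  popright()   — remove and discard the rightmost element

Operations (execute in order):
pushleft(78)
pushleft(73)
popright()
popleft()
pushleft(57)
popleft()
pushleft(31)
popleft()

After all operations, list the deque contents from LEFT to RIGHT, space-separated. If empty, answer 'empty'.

pushleft(78): [78]
pushleft(73): [73, 78]
popright(): [73]
popleft(): []
pushleft(57): [57]
popleft(): []
pushleft(31): [31]
popleft(): []

Answer: empty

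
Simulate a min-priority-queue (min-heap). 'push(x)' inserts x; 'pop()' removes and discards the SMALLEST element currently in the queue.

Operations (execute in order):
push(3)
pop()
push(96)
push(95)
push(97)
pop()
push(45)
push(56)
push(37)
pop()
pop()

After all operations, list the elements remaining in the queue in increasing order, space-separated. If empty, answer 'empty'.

push(3): heap contents = [3]
pop() → 3: heap contents = []
push(96): heap contents = [96]
push(95): heap contents = [95, 96]
push(97): heap contents = [95, 96, 97]
pop() → 95: heap contents = [96, 97]
push(45): heap contents = [45, 96, 97]
push(56): heap contents = [45, 56, 96, 97]
push(37): heap contents = [37, 45, 56, 96, 97]
pop() → 37: heap contents = [45, 56, 96, 97]
pop() → 45: heap contents = [56, 96, 97]

Answer: 56 96 97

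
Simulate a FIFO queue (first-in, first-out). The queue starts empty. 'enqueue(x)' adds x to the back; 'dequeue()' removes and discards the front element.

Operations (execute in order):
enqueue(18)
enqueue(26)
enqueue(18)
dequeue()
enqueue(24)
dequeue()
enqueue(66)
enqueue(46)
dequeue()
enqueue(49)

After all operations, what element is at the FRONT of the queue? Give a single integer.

enqueue(18): queue = [18]
enqueue(26): queue = [18, 26]
enqueue(18): queue = [18, 26, 18]
dequeue(): queue = [26, 18]
enqueue(24): queue = [26, 18, 24]
dequeue(): queue = [18, 24]
enqueue(66): queue = [18, 24, 66]
enqueue(46): queue = [18, 24, 66, 46]
dequeue(): queue = [24, 66, 46]
enqueue(49): queue = [24, 66, 46, 49]

Answer: 24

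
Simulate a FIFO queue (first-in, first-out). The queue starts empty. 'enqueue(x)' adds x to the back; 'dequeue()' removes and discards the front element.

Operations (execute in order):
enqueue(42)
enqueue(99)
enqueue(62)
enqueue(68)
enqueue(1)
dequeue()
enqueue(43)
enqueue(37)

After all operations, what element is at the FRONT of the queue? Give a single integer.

enqueue(42): queue = [42]
enqueue(99): queue = [42, 99]
enqueue(62): queue = [42, 99, 62]
enqueue(68): queue = [42, 99, 62, 68]
enqueue(1): queue = [42, 99, 62, 68, 1]
dequeue(): queue = [99, 62, 68, 1]
enqueue(43): queue = [99, 62, 68, 1, 43]
enqueue(37): queue = [99, 62, 68, 1, 43, 37]

Answer: 99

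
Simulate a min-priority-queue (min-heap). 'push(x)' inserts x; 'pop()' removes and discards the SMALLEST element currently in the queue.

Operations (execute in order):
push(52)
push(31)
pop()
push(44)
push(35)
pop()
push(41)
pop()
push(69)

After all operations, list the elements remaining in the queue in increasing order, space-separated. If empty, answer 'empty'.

push(52): heap contents = [52]
push(31): heap contents = [31, 52]
pop() → 31: heap contents = [52]
push(44): heap contents = [44, 52]
push(35): heap contents = [35, 44, 52]
pop() → 35: heap contents = [44, 52]
push(41): heap contents = [41, 44, 52]
pop() → 41: heap contents = [44, 52]
push(69): heap contents = [44, 52, 69]

Answer: 44 52 69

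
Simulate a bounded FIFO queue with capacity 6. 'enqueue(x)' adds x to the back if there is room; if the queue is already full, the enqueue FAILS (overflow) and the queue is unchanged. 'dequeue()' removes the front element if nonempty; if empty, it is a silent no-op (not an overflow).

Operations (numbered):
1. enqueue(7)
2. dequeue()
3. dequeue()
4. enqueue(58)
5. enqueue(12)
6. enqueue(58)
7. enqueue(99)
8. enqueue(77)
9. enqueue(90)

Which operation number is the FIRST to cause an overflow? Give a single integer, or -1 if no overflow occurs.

1. enqueue(7): size=1
2. dequeue(): size=0
3. dequeue(): empty, no-op, size=0
4. enqueue(58): size=1
5. enqueue(12): size=2
6. enqueue(58): size=3
7. enqueue(99): size=4
8. enqueue(77): size=5
9. enqueue(90): size=6

Answer: -1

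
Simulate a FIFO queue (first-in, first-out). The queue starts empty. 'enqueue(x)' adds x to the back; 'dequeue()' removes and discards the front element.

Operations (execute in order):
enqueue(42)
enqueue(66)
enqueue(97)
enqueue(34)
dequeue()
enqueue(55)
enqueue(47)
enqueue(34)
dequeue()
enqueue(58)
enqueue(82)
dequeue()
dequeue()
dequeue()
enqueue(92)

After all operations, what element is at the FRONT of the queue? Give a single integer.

Answer: 47

Derivation:
enqueue(42): queue = [42]
enqueue(66): queue = [42, 66]
enqueue(97): queue = [42, 66, 97]
enqueue(34): queue = [42, 66, 97, 34]
dequeue(): queue = [66, 97, 34]
enqueue(55): queue = [66, 97, 34, 55]
enqueue(47): queue = [66, 97, 34, 55, 47]
enqueue(34): queue = [66, 97, 34, 55, 47, 34]
dequeue(): queue = [97, 34, 55, 47, 34]
enqueue(58): queue = [97, 34, 55, 47, 34, 58]
enqueue(82): queue = [97, 34, 55, 47, 34, 58, 82]
dequeue(): queue = [34, 55, 47, 34, 58, 82]
dequeue(): queue = [55, 47, 34, 58, 82]
dequeue(): queue = [47, 34, 58, 82]
enqueue(92): queue = [47, 34, 58, 82, 92]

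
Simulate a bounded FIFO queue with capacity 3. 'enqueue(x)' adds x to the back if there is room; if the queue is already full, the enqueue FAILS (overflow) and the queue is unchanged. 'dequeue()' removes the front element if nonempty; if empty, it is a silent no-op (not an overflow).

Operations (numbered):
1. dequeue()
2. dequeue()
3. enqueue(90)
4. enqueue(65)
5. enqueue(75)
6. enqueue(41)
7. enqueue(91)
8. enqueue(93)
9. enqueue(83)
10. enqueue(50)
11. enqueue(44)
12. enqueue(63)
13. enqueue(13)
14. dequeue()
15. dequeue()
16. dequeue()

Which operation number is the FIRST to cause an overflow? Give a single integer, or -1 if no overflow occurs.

Answer: 6

Derivation:
1. dequeue(): empty, no-op, size=0
2. dequeue(): empty, no-op, size=0
3. enqueue(90): size=1
4. enqueue(65): size=2
5. enqueue(75): size=3
6. enqueue(41): size=3=cap → OVERFLOW (fail)
7. enqueue(91): size=3=cap → OVERFLOW (fail)
8. enqueue(93): size=3=cap → OVERFLOW (fail)
9. enqueue(83): size=3=cap → OVERFLOW (fail)
10. enqueue(50): size=3=cap → OVERFLOW (fail)
11. enqueue(44): size=3=cap → OVERFLOW (fail)
12. enqueue(63): size=3=cap → OVERFLOW (fail)
13. enqueue(13): size=3=cap → OVERFLOW (fail)
14. dequeue(): size=2
15. dequeue(): size=1
16. dequeue(): size=0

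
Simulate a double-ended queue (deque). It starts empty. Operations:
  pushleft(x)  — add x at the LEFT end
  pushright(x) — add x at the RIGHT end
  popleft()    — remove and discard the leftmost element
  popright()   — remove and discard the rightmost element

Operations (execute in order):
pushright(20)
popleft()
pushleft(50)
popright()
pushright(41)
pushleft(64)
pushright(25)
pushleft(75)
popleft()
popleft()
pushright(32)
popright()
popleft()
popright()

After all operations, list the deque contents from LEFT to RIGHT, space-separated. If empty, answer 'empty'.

Answer: empty

Derivation:
pushright(20): [20]
popleft(): []
pushleft(50): [50]
popright(): []
pushright(41): [41]
pushleft(64): [64, 41]
pushright(25): [64, 41, 25]
pushleft(75): [75, 64, 41, 25]
popleft(): [64, 41, 25]
popleft(): [41, 25]
pushright(32): [41, 25, 32]
popright(): [41, 25]
popleft(): [25]
popright(): []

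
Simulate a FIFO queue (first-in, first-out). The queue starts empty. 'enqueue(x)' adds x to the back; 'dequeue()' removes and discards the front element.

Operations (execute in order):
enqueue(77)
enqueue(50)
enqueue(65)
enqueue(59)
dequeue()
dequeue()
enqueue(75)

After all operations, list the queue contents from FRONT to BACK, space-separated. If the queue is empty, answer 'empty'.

Answer: 65 59 75

Derivation:
enqueue(77): [77]
enqueue(50): [77, 50]
enqueue(65): [77, 50, 65]
enqueue(59): [77, 50, 65, 59]
dequeue(): [50, 65, 59]
dequeue(): [65, 59]
enqueue(75): [65, 59, 75]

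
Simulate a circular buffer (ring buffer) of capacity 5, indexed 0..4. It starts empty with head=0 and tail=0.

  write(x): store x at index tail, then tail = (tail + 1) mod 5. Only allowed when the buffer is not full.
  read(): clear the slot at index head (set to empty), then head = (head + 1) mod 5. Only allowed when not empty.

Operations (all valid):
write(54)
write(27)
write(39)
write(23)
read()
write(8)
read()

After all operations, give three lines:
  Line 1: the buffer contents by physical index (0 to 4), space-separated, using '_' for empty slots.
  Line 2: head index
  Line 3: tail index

write(54): buf=[54 _ _ _ _], head=0, tail=1, size=1
write(27): buf=[54 27 _ _ _], head=0, tail=2, size=2
write(39): buf=[54 27 39 _ _], head=0, tail=3, size=3
write(23): buf=[54 27 39 23 _], head=0, tail=4, size=4
read(): buf=[_ 27 39 23 _], head=1, tail=4, size=3
write(8): buf=[_ 27 39 23 8], head=1, tail=0, size=4
read(): buf=[_ _ 39 23 8], head=2, tail=0, size=3

Answer: _ _ 39 23 8
2
0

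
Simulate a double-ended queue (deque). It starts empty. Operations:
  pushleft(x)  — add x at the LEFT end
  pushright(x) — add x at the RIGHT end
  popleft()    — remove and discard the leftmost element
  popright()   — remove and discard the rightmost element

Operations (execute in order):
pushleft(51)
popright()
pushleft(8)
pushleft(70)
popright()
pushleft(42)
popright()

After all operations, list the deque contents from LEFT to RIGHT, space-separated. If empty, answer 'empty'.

Answer: 42

Derivation:
pushleft(51): [51]
popright(): []
pushleft(8): [8]
pushleft(70): [70, 8]
popright(): [70]
pushleft(42): [42, 70]
popright(): [42]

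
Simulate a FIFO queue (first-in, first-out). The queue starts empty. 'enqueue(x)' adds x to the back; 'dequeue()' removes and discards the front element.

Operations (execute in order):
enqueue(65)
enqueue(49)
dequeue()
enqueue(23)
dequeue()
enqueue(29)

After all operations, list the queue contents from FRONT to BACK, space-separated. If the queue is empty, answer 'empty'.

enqueue(65): [65]
enqueue(49): [65, 49]
dequeue(): [49]
enqueue(23): [49, 23]
dequeue(): [23]
enqueue(29): [23, 29]

Answer: 23 29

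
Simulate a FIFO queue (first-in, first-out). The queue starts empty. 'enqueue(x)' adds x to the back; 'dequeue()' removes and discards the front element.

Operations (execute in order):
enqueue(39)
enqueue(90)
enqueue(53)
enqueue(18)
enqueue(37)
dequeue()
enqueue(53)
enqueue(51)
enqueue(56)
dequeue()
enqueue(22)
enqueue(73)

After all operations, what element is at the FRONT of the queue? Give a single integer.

enqueue(39): queue = [39]
enqueue(90): queue = [39, 90]
enqueue(53): queue = [39, 90, 53]
enqueue(18): queue = [39, 90, 53, 18]
enqueue(37): queue = [39, 90, 53, 18, 37]
dequeue(): queue = [90, 53, 18, 37]
enqueue(53): queue = [90, 53, 18, 37, 53]
enqueue(51): queue = [90, 53, 18, 37, 53, 51]
enqueue(56): queue = [90, 53, 18, 37, 53, 51, 56]
dequeue(): queue = [53, 18, 37, 53, 51, 56]
enqueue(22): queue = [53, 18, 37, 53, 51, 56, 22]
enqueue(73): queue = [53, 18, 37, 53, 51, 56, 22, 73]

Answer: 53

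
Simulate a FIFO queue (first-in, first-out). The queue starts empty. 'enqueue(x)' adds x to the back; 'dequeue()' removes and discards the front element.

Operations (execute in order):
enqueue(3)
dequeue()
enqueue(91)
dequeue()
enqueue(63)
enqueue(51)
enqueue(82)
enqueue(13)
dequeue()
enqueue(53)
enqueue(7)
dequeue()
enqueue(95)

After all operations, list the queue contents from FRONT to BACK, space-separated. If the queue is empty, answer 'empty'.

Answer: 82 13 53 7 95

Derivation:
enqueue(3): [3]
dequeue(): []
enqueue(91): [91]
dequeue(): []
enqueue(63): [63]
enqueue(51): [63, 51]
enqueue(82): [63, 51, 82]
enqueue(13): [63, 51, 82, 13]
dequeue(): [51, 82, 13]
enqueue(53): [51, 82, 13, 53]
enqueue(7): [51, 82, 13, 53, 7]
dequeue(): [82, 13, 53, 7]
enqueue(95): [82, 13, 53, 7, 95]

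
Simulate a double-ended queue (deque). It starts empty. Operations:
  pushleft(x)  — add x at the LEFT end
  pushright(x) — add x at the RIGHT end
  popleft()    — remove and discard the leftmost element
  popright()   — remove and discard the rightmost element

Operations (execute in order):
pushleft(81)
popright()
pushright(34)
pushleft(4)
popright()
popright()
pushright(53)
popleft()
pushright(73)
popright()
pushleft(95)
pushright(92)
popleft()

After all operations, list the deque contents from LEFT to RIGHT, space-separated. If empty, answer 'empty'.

Answer: 92

Derivation:
pushleft(81): [81]
popright(): []
pushright(34): [34]
pushleft(4): [4, 34]
popright(): [4]
popright(): []
pushright(53): [53]
popleft(): []
pushright(73): [73]
popright(): []
pushleft(95): [95]
pushright(92): [95, 92]
popleft(): [92]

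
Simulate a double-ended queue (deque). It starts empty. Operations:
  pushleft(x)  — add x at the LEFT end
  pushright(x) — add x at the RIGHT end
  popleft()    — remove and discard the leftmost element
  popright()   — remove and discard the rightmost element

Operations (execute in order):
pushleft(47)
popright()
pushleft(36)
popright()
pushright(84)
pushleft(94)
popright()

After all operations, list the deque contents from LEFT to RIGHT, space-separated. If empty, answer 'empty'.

pushleft(47): [47]
popright(): []
pushleft(36): [36]
popright(): []
pushright(84): [84]
pushleft(94): [94, 84]
popright(): [94]

Answer: 94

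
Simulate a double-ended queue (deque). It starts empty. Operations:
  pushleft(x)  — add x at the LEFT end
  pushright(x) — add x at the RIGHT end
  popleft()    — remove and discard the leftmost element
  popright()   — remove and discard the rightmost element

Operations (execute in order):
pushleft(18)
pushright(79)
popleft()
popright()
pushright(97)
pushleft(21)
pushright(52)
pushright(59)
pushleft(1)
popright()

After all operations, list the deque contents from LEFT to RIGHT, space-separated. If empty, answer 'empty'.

pushleft(18): [18]
pushright(79): [18, 79]
popleft(): [79]
popright(): []
pushright(97): [97]
pushleft(21): [21, 97]
pushright(52): [21, 97, 52]
pushright(59): [21, 97, 52, 59]
pushleft(1): [1, 21, 97, 52, 59]
popright(): [1, 21, 97, 52]

Answer: 1 21 97 52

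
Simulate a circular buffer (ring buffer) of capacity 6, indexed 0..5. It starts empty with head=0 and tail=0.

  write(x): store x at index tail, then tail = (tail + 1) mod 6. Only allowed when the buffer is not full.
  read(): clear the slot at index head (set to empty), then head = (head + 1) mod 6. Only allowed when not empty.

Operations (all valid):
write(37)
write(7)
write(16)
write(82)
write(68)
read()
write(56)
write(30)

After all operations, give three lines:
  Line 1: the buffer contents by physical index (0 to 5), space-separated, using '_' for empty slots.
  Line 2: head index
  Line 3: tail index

Answer: 30 7 16 82 68 56
1
1

Derivation:
write(37): buf=[37 _ _ _ _ _], head=0, tail=1, size=1
write(7): buf=[37 7 _ _ _ _], head=0, tail=2, size=2
write(16): buf=[37 7 16 _ _ _], head=0, tail=3, size=3
write(82): buf=[37 7 16 82 _ _], head=0, tail=4, size=4
write(68): buf=[37 7 16 82 68 _], head=0, tail=5, size=5
read(): buf=[_ 7 16 82 68 _], head=1, tail=5, size=4
write(56): buf=[_ 7 16 82 68 56], head=1, tail=0, size=5
write(30): buf=[30 7 16 82 68 56], head=1, tail=1, size=6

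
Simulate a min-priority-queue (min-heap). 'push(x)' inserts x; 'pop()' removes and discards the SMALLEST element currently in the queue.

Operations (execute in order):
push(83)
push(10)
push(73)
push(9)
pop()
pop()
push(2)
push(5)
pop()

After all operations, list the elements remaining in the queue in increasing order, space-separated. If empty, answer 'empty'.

push(83): heap contents = [83]
push(10): heap contents = [10, 83]
push(73): heap contents = [10, 73, 83]
push(9): heap contents = [9, 10, 73, 83]
pop() → 9: heap contents = [10, 73, 83]
pop() → 10: heap contents = [73, 83]
push(2): heap contents = [2, 73, 83]
push(5): heap contents = [2, 5, 73, 83]
pop() → 2: heap contents = [5, 73, 83]

Answer: 5 73 83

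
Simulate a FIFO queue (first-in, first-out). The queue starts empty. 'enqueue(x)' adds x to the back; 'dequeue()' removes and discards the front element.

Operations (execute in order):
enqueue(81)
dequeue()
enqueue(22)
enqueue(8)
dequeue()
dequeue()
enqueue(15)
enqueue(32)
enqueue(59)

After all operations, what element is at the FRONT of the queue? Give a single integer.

Answer: 15

Derivation:
enqueue(81): queue = [81]
dequeue(): queue = []
enqueue(22): queue = [22]
enqueue(8): queue = [22, 8]
dequeue(): queue = [8]
dequeue(): queue = []
enqueue(15): queue = [15]
enqueue(32): queue = [15, 32]
enqueue(59): queue = [15, 32, 59]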